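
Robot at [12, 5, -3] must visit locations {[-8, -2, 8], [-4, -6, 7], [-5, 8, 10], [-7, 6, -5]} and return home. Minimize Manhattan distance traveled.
102
(one optimal route: (12, 5, -3) → (-4, -6, 7) → (-8, -2, 8) → (-5, 8, 10) → (-7, 6, -5) → (12, 5, -3))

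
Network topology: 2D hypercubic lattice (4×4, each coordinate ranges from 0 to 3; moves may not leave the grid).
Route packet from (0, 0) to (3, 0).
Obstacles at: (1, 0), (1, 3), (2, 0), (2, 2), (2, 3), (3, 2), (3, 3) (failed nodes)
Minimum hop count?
5
(one shortest path: (0, 0) → (0, 1) → (1, 1) → (2, 1) → (3, 1) → (3, 0))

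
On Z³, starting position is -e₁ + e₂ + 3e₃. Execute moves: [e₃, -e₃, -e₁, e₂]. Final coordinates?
(-2, 2, 3)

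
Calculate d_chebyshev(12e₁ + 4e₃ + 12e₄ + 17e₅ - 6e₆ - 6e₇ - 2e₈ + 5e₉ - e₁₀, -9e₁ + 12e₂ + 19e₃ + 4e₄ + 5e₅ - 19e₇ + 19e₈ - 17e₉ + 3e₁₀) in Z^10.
22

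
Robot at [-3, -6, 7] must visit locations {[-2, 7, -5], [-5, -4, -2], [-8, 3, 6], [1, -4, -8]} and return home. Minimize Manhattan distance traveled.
78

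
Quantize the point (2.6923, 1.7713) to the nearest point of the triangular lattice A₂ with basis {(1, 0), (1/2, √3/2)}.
(3, 1.732)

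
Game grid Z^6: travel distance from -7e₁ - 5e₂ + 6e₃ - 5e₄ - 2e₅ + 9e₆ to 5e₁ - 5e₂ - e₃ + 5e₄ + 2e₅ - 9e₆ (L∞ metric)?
18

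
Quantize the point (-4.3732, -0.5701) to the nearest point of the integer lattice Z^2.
(-4, -1)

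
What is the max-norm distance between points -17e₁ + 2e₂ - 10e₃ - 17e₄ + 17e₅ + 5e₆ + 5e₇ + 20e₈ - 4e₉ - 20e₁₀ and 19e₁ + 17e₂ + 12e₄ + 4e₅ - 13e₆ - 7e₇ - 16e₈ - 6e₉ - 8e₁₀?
36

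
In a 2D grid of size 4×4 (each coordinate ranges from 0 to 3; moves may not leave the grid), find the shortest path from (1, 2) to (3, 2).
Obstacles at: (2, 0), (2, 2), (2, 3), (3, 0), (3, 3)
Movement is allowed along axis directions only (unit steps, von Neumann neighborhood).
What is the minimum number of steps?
4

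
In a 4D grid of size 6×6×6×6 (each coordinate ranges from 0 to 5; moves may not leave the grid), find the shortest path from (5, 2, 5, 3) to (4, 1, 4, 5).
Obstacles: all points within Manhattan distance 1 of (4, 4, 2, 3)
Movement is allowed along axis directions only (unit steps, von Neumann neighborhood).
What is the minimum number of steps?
5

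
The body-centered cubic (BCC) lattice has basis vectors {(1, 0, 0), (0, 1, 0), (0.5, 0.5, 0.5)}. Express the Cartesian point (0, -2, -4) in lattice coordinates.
4b₁ + 2b₂ - 8b₃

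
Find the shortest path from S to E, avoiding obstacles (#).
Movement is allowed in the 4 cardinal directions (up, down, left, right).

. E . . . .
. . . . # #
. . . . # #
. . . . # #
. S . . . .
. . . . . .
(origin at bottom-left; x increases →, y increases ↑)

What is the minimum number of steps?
4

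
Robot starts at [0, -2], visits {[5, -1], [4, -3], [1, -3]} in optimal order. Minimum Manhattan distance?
8
(one optimal route: (0, -2) → (1, -3) → (4, -3) → (5, -1))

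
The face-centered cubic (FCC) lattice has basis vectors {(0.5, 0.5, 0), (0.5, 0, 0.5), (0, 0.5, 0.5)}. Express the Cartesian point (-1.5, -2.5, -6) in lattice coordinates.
2b₁ - 5b₂ - 7b₃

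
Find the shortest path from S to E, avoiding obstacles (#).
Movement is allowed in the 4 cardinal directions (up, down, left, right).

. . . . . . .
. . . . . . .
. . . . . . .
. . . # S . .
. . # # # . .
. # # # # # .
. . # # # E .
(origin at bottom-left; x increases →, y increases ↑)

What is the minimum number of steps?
6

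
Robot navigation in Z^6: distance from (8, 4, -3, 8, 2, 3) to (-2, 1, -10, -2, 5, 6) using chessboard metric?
10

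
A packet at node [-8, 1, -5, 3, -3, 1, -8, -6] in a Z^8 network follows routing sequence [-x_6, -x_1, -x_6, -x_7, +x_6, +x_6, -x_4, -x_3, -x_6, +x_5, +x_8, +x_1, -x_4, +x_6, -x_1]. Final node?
(-9, 1, -6, 1, -2, 1, -9, -5)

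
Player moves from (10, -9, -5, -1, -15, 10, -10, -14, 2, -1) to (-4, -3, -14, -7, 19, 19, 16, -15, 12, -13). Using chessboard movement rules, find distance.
34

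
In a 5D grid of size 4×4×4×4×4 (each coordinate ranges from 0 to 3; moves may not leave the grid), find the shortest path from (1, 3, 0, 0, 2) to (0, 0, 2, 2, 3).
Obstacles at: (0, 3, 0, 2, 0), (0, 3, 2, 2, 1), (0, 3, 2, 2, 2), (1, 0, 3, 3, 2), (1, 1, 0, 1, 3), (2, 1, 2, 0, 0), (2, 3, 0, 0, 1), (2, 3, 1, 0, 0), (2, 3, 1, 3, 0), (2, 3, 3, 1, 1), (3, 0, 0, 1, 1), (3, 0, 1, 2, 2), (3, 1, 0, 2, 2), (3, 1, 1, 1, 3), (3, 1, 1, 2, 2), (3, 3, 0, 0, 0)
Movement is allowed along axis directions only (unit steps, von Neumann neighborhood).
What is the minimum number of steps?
9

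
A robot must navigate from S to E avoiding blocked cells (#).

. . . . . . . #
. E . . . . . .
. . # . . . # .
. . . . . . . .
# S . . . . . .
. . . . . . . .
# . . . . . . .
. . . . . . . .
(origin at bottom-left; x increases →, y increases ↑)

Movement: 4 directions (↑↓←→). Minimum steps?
3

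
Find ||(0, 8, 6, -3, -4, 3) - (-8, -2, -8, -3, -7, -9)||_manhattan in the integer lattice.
47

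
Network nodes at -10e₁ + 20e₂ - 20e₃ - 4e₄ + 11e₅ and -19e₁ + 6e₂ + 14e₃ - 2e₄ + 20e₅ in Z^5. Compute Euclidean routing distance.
38.9615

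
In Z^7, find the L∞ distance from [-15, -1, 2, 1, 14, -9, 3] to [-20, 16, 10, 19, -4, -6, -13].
18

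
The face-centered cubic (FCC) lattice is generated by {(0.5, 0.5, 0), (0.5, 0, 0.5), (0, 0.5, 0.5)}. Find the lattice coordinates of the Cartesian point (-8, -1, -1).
-8b₁ - 8b₂ + 6b₃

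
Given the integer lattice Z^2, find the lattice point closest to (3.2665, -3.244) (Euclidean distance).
(3, -3)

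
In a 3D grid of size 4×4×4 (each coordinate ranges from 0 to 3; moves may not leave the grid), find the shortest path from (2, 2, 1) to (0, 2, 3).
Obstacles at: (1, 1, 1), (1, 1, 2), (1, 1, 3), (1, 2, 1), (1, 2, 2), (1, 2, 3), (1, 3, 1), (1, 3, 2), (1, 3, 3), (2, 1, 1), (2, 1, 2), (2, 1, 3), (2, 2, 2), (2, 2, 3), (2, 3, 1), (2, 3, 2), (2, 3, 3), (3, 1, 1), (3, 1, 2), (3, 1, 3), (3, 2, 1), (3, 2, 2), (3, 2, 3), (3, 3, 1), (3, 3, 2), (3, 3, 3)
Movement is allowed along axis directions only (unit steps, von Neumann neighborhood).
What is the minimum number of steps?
6
(one shortest path: (2, 2, 1) → (2, 2, 0) → (1, 2, 0) → (0, 2, 0) → (0, 2, 1) → (0, 2, 2) → (0, 2, 3))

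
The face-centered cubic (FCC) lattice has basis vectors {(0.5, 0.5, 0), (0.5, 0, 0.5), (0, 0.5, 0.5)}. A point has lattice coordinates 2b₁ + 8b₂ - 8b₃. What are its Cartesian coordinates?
(5, -3, 0)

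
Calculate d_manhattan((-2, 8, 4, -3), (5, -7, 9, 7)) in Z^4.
37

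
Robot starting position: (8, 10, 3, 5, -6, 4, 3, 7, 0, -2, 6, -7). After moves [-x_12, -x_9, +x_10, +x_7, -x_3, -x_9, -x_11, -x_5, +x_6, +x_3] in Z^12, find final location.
(8, 10, 3, 5, -7, 5, 4, 7, -2, -1, 5, -8)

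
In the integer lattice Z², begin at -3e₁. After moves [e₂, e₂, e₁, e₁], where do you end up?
(-1, 2)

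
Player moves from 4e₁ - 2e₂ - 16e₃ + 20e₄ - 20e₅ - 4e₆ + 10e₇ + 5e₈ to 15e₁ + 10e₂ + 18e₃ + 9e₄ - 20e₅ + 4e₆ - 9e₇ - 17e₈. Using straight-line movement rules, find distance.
49.5076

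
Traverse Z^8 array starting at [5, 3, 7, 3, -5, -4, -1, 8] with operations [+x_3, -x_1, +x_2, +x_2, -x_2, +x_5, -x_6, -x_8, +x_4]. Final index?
(4, 4, 8, 4, -4, -5, -1, 7)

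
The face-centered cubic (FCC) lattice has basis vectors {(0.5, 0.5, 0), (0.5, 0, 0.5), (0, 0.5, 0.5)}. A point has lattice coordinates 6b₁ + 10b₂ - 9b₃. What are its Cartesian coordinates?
(8, -1.5, 0.5)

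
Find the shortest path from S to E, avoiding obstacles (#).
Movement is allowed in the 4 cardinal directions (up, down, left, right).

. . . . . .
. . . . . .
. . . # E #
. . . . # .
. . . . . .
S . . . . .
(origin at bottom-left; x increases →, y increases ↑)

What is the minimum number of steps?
9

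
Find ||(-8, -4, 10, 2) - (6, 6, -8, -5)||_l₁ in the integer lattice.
49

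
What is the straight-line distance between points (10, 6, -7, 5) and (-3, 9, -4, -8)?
18.868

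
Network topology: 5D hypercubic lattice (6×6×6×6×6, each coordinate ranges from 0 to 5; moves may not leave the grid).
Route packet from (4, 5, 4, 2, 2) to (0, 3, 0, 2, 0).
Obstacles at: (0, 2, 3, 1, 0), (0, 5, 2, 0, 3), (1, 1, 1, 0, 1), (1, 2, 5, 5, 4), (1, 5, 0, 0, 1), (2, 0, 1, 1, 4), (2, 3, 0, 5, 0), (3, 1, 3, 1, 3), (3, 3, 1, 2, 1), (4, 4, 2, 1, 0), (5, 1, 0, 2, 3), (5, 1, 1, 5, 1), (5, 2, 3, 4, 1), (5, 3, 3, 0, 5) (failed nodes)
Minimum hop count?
12
(one shortest path: (4, 5, 4, 2, 2) → (3, 5, 4, 2, 2) → (2, 5, 4, 2, 2) → (1, 5, 4, 2, 2) → (0, 5, 4, 2, 2) → (0, 4, 4, 2, 2) → (0, 3, 4, 2, 2) → (0, 3, 3, 2, 2) → (0, 3, 2, 2, 2) → (0, 3, 1, 2, 2) → (0, 3, 0, 2, 2) → (0, 3, 0, 2, 1) → (0, 3, 0, 2, 0))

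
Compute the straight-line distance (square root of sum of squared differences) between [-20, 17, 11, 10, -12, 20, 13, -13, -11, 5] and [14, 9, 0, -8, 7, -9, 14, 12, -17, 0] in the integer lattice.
59.6154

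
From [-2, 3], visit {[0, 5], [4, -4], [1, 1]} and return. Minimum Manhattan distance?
30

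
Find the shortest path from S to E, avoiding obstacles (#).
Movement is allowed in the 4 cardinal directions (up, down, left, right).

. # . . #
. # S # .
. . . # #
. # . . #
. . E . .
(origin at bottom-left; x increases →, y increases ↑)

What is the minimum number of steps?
3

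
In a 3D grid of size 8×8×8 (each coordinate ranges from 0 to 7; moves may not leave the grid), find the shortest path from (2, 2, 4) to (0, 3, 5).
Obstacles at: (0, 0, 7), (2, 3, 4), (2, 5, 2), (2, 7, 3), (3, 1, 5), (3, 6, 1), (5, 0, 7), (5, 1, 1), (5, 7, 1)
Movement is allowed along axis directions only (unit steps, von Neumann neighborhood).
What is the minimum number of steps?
4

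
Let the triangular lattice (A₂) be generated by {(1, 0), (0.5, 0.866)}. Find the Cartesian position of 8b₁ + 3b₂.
(9.5, 2.598)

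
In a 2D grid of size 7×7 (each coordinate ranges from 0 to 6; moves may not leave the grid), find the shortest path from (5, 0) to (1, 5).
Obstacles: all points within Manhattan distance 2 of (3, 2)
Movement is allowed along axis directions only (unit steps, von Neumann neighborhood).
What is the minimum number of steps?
11
(one shortest path: (5, 0) → (6, 0) → (6, 1) → (6, 2) → (6, 3) → (5, 3) → (5, 4) → (4, 4) → (4, 5) → (3, 5) → (2, 5) → (1, 5))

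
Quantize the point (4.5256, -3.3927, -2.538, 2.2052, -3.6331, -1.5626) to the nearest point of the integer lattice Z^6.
(5, -3, -3, 2, -4, -2)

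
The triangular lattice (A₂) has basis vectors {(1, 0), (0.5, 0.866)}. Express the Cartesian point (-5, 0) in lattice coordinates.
-5b₁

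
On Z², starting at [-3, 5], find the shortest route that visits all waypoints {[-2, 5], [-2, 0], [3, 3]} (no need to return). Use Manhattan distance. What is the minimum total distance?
14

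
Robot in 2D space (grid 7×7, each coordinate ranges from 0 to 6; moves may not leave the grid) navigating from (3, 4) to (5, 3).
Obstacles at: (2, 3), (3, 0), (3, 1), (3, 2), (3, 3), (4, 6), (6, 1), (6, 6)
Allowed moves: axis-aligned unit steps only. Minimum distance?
3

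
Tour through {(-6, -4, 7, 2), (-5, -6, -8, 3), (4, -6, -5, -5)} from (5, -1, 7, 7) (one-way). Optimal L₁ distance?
58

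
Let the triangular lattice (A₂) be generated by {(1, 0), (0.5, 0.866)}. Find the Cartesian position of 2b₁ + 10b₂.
(7, 8.66)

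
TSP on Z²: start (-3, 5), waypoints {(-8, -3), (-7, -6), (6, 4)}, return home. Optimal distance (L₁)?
50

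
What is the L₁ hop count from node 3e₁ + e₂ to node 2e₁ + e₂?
1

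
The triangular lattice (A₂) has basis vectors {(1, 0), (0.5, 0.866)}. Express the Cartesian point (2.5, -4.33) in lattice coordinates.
5b₁ - 5b₂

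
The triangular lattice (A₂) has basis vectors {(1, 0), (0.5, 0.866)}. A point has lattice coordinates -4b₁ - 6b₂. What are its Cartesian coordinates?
(-7, -5.196)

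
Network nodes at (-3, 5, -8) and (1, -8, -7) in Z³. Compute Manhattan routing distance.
18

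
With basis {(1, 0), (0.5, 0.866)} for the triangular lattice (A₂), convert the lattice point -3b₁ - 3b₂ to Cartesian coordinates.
(-4.5, -2.598)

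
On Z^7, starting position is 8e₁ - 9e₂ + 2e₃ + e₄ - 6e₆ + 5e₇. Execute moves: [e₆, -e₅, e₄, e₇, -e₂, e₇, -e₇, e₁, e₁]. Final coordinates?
(10, -10, 2, 2, -1, -5, 6)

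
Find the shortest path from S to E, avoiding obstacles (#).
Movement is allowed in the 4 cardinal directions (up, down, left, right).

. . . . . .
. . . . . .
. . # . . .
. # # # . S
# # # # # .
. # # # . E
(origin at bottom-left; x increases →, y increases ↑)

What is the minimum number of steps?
2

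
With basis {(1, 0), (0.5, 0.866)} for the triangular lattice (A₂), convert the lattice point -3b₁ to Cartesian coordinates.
(-3, 0)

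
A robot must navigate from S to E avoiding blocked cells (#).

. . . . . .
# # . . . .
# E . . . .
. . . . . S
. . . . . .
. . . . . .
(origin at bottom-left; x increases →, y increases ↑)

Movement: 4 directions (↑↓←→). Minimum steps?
5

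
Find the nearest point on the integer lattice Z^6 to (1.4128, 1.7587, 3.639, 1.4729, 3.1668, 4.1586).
(1, 2, 4, 1, 3, 4)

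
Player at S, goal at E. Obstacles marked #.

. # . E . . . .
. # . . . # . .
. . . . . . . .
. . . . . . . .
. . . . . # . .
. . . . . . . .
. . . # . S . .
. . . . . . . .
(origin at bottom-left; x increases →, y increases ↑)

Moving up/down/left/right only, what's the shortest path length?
8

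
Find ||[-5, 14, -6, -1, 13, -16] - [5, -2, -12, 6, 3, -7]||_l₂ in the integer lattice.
24.9399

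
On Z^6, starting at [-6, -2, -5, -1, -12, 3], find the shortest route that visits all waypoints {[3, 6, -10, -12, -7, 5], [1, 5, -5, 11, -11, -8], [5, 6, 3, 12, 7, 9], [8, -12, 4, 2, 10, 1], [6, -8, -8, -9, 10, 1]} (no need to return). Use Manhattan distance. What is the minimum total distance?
201
(one optimal route: (-6, -2, -5, -1, -12, 3) → (1, 5, -5, 11, -11, -8) → (3, 6, -10, -12, -7, 5) → (6, -8, -8, -9, 10, 1) → (8, -12, 4, 2, 10, 1) → (5, 6, 3, 12, 7, 9))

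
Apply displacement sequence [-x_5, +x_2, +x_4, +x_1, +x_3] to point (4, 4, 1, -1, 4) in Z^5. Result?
(5, 5, 2, 0, 3)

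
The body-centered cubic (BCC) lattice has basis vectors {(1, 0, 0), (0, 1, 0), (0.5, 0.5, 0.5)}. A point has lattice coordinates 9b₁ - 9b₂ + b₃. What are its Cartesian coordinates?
(9.5, -8.5, 0.5)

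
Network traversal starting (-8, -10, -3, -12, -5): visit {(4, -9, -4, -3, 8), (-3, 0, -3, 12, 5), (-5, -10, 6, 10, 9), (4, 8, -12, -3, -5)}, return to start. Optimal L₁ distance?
194
(one optimal route: (-8, -10, -3, -12, -5) → (4, -9, -4, -3, 8) → (-5, -10, 6, 10, 9) → (-3, 0, -3, 12, 5) → (4, 8, -12, -3, -5) → (-8, -10, -3, -12, -5))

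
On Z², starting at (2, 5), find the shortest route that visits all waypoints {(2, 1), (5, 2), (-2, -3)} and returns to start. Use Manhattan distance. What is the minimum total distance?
30
(one optimal route: (2, 5) → (2, 1) → (-2, -3) → (5, 2) → (2, 5))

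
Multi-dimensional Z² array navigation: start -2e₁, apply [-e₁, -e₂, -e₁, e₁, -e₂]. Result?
(-3, -2)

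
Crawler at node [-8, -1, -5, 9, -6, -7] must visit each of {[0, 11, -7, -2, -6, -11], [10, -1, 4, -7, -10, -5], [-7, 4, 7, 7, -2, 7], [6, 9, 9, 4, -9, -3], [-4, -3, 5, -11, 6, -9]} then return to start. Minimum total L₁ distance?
242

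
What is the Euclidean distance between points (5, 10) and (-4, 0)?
13.4536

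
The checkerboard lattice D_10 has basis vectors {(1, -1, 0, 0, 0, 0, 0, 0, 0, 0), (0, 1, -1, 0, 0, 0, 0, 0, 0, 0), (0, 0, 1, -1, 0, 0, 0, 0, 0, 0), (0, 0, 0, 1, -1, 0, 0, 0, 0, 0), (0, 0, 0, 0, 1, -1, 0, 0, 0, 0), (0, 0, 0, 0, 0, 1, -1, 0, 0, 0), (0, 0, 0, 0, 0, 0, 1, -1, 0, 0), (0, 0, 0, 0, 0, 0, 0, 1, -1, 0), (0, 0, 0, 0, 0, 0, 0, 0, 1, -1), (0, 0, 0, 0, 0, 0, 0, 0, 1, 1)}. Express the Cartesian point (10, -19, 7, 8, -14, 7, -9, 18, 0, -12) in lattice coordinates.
10b₁ - 9b₂ - 2b₃ + 6b₄ - 8b₅ - b₆ - 10b₇ + 8b₈ + 10b₉ - 2b₁₀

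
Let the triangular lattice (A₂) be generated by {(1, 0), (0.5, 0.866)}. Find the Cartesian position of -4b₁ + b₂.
(-3.5, 0.866)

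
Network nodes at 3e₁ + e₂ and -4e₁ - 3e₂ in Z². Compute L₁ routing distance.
11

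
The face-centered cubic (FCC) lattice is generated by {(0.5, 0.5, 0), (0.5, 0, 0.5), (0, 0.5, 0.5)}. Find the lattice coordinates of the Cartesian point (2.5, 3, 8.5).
-3b₁ + 8b₂ + 9b₃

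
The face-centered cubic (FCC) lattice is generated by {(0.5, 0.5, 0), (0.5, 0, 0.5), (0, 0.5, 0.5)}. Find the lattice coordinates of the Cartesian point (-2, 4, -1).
3b₁ - 7b₂ + 5b₃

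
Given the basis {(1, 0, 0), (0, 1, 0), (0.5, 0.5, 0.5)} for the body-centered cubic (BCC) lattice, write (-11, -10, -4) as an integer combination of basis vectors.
-7b₁ - 6b₂ - 8b₃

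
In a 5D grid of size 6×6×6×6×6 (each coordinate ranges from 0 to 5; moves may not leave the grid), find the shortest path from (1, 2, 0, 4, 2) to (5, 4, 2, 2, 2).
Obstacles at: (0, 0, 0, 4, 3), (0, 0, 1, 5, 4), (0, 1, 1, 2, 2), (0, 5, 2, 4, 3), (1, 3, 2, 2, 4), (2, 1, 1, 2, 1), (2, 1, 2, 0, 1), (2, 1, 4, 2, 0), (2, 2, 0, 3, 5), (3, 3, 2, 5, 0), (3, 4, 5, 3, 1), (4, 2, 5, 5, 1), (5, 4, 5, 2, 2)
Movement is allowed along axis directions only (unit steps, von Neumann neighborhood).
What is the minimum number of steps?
10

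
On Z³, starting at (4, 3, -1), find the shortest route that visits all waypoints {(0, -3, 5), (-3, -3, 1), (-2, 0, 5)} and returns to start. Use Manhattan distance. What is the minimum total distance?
42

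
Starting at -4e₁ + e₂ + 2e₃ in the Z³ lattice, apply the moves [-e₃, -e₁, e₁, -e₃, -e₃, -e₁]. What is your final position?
(-5, 1, -1)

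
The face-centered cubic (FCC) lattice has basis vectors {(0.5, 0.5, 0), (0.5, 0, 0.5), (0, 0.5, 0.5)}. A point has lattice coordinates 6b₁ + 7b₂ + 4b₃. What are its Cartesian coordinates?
(6.5, 5, 5.5)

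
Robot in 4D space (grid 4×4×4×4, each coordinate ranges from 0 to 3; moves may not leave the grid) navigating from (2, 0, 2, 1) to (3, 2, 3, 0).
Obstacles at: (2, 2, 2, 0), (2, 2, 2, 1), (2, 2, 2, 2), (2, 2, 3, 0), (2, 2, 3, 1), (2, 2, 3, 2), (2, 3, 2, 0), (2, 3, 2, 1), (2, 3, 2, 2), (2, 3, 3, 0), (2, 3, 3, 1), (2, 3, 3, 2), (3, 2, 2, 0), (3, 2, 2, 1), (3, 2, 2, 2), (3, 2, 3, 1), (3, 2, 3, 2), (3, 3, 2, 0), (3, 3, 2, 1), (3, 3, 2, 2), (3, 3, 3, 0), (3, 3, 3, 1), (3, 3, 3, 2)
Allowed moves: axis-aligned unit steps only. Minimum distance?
5
(one shortest path: (2, 0, 2, 1) → (3, 0, 2, 1) → (3, 1, 2, 1) → (3, 1, 3, 1) → (3, 1, 3, 0) → (3, 2, 3, 0))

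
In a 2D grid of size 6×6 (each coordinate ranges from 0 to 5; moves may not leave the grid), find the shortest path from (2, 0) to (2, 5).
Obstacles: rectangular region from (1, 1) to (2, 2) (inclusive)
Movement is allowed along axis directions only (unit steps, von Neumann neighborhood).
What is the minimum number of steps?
7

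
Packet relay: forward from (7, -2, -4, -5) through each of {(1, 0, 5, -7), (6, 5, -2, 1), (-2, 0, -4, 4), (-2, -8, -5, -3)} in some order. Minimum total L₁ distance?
75
(one optimal route: (7, -2, -4, -5) → (6, 5, -2, 1) → (-2, 0, -4, 4) → (-2, -8, -5, -3) → (1, 0, 5, -7))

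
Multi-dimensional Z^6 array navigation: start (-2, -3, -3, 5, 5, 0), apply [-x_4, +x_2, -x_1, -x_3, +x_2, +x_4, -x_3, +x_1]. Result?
(-2, -1, -5, 5, 5, 0)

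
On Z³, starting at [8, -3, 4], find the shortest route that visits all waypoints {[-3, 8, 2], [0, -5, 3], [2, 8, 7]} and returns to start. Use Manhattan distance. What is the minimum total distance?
58
(one optimal route: (8, -3, 4) → (0, -5, 3) → (-3, 8, 2) → (2, 8, 7) → (8, -3, 4))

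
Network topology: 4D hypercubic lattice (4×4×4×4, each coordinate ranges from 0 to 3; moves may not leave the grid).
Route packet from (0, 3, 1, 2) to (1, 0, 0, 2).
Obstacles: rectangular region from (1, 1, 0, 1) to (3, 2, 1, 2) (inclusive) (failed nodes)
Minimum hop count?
5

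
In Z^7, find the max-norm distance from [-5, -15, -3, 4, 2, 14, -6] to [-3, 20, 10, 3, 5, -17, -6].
35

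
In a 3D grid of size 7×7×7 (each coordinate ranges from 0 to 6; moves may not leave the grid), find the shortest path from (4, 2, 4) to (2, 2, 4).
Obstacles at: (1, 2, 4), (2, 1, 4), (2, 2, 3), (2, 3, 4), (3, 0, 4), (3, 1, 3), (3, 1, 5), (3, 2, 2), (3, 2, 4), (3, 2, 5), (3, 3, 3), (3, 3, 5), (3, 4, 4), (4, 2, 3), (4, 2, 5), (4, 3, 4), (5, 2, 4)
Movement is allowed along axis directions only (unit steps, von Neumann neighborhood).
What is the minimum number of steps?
8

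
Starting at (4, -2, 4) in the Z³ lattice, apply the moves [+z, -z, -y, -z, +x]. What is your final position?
(5, -3, 3)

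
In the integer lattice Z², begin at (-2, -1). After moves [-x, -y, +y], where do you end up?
(-3, -1)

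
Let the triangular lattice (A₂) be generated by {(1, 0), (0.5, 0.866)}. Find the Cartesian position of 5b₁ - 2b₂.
(4, -1.732)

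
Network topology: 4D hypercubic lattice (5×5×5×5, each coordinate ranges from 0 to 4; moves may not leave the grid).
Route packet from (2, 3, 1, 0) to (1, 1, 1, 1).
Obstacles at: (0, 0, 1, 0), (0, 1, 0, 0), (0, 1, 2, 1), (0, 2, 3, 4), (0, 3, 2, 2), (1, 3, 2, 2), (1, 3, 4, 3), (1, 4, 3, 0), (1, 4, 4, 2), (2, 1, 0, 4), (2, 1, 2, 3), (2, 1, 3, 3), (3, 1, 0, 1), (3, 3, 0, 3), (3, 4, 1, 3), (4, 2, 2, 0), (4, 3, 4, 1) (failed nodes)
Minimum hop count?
4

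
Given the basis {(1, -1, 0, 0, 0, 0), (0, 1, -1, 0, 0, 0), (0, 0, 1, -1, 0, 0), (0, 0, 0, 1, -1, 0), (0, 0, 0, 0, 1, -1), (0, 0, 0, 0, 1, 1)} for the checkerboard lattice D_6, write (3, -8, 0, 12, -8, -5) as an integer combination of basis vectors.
3b₁ - 5b₂ - 5b₃ + 7b₄ + 2b₅ - 3b₆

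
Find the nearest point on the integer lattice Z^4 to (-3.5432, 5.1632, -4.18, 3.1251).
(-4, 5, -4, 3)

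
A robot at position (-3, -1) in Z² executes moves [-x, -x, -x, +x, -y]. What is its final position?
(-5, -2)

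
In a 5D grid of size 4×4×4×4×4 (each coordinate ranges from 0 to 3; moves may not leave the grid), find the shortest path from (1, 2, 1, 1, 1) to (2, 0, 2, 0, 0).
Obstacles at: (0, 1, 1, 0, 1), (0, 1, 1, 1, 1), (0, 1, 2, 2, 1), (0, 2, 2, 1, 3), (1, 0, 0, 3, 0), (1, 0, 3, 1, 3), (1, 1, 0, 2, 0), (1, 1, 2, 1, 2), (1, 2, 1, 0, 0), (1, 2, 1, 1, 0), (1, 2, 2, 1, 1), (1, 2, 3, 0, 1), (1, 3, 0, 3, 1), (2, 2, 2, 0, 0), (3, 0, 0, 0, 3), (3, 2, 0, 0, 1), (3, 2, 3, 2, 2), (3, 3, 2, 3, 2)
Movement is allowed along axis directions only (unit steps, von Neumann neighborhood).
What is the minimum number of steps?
6
(one shortest path: (1, 2, 1, 1, 1) → (2, 2, 1, 1, 1) → (2, 1, 1, 1, 1) → (2, 0, 1, 1, 1) → (2, 0, 2, 1, 1) → (2, 0, 2, 0, 1) → (2, 0, 2, 0, 0))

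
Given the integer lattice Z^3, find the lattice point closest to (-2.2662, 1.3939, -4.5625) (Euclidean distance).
(-2, 1, -5)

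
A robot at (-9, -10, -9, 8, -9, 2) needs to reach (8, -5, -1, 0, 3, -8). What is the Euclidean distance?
26.1916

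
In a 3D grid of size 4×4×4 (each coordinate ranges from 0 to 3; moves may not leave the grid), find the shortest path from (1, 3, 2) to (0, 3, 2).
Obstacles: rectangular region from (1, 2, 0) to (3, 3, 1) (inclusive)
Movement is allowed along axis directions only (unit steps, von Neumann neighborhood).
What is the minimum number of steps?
1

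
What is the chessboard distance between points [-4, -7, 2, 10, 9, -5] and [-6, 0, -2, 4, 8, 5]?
10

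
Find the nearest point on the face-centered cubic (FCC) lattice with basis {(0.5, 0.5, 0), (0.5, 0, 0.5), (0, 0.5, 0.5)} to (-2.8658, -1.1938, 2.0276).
(-3, -1, 2)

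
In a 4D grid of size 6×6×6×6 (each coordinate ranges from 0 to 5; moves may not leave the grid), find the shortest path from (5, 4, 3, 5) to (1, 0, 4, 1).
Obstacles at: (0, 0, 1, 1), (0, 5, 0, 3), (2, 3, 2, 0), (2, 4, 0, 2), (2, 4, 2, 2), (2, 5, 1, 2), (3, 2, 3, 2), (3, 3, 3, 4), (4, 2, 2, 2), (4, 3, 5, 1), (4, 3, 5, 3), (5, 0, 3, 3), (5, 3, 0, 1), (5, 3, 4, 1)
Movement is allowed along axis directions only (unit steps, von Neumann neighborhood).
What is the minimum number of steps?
13
(one shortest path: (5, 4, 3, 5) → (4, 4, 3, 5) → (3, 4, 3, 5) → (2, 4, 3, 5) → (1, 4, 3, 5) → (1, 3, 3, 5) → (1, 2, 3, 5) → (1, 1, 3, 5) → (1, 0, 3, 5) → (1, 0, 4, 5) → (1, 0, 4, 4) → (1, 0, 4, 3) → (1, 0, 4, 2) → (1, 0, 4, 1))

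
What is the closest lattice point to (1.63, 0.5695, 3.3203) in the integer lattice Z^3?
(2, 1, 3)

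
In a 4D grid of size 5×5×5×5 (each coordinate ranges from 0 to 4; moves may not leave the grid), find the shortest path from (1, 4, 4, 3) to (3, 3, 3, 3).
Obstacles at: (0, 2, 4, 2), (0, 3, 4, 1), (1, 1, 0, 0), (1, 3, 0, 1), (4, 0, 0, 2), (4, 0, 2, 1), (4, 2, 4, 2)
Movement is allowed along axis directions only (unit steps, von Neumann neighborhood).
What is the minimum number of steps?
4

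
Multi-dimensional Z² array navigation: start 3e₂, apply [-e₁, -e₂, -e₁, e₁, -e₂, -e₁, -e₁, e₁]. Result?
(-2, 1)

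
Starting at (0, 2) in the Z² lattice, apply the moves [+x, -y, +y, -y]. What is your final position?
(1, 1)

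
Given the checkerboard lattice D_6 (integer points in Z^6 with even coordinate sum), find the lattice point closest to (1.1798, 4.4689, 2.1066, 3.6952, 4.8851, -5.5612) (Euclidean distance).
(1, 4, 2, 4, 5, -6)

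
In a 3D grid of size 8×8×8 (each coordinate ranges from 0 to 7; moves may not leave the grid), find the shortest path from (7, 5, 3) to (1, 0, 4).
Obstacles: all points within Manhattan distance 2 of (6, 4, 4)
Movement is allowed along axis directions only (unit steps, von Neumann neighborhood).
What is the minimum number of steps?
14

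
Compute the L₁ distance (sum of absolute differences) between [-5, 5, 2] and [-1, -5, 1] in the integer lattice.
15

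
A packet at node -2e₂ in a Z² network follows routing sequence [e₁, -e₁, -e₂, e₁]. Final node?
(1, -3)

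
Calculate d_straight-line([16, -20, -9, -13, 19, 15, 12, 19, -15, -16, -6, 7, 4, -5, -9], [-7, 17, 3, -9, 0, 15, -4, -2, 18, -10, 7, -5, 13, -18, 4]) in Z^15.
70.5195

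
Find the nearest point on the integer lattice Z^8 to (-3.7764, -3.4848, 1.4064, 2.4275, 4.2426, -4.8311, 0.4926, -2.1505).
(-4, -3, 1, 2, 4, -5, 0, -2)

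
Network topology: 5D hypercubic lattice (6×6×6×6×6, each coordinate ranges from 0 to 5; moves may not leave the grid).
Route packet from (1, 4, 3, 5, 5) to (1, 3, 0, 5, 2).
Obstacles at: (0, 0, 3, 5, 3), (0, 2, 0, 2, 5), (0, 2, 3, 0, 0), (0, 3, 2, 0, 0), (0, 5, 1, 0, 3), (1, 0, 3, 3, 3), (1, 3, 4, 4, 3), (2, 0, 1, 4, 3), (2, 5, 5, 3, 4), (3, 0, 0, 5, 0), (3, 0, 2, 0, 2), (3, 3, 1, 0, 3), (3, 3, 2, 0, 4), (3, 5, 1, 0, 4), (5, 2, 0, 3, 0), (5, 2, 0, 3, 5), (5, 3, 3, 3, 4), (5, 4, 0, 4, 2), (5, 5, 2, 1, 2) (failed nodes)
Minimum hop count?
7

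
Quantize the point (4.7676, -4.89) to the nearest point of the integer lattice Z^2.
(5, -5)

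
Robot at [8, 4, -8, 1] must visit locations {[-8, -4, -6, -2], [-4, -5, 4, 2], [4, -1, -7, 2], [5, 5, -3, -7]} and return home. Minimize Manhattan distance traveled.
100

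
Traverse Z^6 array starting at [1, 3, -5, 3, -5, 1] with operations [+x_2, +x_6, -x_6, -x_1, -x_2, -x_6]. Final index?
(0, 3, -5, 3, -5, 0)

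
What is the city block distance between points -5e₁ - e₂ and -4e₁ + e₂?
3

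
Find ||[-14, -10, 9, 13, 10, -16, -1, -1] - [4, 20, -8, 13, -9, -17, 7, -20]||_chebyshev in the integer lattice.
30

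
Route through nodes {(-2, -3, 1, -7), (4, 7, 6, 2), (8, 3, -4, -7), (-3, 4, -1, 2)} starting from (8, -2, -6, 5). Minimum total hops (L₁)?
76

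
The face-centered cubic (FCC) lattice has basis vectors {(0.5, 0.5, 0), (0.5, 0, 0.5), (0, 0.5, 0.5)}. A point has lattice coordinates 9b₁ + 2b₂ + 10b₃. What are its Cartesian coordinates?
(5.5, 9.5, 6)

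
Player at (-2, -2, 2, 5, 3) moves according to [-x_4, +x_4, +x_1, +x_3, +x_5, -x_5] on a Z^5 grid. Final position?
(-1, -2, 3, 5, 3)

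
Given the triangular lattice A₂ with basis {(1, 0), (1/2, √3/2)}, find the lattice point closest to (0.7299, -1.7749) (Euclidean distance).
(1, -1.732)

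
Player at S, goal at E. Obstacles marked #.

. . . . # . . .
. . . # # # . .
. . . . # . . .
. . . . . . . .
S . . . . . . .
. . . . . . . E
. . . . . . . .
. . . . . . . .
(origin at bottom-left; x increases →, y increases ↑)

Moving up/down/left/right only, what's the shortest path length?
8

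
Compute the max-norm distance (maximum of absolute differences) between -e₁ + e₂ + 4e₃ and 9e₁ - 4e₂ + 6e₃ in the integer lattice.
10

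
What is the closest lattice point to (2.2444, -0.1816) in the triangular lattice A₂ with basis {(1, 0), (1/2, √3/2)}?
(2, 0)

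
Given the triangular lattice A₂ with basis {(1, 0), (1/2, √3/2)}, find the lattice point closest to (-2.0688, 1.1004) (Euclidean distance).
(-2.5, 0.866)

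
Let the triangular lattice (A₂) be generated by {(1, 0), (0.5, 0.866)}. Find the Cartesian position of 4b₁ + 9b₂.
(8.5, 7.794)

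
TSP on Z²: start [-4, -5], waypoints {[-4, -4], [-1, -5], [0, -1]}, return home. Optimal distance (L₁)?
16
(one optimal route: (-4, -5) → (-4, -4) → (0, -1) → (-1, -5) → (-4, -5))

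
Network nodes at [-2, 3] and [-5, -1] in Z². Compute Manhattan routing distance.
7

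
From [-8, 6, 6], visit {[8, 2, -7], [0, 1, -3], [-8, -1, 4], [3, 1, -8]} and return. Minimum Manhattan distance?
74
(one optimal route: (-8, 6, 6) → (8, 2, -7) → (3, 1, -8) → (0, 1, -3) → (-8, -1, 4) → (-8, 6, 6))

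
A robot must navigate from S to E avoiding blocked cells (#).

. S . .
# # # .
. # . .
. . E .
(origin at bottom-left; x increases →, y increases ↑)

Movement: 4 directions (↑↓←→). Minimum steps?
6
(one shortest path: (1, 3) → (2, 3) → (3, 3) → (3, 2) → (3, 1) → (2, 1) → (2, 0))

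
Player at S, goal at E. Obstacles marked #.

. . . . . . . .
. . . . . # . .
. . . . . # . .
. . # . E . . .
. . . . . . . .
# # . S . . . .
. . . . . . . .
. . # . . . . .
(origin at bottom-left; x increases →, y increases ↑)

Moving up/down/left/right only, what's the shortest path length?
3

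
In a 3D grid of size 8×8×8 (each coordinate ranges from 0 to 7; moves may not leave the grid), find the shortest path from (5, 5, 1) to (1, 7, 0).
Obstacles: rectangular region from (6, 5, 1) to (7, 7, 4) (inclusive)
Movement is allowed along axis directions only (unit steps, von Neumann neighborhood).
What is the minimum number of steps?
7
(one shortest path: (5, 5, 1) → (4, 5, 1) → (3, 5, 1) → (2, 5, 1) → (1, 5, 1) → (1, 6, 1) → (1, 7, 1) → (1, 7, 0))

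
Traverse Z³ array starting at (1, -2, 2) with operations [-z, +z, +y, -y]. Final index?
(1, -2, 2)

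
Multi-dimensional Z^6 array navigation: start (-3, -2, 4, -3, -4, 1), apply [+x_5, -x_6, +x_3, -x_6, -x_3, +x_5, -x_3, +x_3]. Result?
(-3, -2, 4, -3, -2, -1)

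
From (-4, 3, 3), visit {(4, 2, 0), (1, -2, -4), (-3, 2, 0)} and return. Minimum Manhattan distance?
40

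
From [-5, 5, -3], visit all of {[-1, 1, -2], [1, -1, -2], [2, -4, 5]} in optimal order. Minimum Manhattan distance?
24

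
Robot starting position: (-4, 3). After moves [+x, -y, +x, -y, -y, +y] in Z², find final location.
(-2, 1)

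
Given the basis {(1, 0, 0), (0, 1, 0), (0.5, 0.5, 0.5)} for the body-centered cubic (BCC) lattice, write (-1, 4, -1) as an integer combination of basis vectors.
5b₂ - 2b₃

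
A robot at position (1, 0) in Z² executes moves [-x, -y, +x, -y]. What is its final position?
(1, -2)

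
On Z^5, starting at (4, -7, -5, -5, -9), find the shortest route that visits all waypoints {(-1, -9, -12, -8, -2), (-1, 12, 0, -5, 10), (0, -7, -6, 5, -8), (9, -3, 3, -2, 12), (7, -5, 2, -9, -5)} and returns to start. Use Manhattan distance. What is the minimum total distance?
174
(one optimal route: (4, -7, -5, -5, -9) → (0, -7, -6, 5, -8) → (-1, -9, -12, -8, -2) → (-1, 12, 0, -5, 10) → (9, -3, 3, -2, 12) → (7, -5, 2, -9, -5) → (4, -7, -5, -5, -9))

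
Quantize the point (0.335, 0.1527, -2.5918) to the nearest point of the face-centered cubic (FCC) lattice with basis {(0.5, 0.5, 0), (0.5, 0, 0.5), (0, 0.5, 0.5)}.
(0.5, 0, -2.5)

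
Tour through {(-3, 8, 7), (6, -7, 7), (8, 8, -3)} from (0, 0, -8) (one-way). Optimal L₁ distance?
66
(one optimal route: (0, 0, -8) → (8, 8, -3) → (-3, 8, 7) → (6, -7, 7))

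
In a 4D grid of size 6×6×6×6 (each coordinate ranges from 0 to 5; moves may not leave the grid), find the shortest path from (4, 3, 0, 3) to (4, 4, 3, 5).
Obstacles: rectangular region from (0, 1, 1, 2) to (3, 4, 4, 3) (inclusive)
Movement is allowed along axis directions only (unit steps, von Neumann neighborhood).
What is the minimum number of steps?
6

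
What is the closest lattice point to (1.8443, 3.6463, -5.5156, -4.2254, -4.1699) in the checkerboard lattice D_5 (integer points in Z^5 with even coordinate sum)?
(2, 4, -6, -4, -4)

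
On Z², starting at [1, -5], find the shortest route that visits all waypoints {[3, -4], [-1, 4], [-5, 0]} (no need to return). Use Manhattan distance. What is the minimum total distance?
23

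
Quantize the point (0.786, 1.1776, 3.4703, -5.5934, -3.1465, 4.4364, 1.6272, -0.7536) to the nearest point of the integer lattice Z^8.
(1, 1, 3, -6, -3, 4, 2, -1)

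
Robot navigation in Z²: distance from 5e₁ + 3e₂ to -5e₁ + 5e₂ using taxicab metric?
12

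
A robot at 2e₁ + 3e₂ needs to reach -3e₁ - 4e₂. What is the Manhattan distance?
12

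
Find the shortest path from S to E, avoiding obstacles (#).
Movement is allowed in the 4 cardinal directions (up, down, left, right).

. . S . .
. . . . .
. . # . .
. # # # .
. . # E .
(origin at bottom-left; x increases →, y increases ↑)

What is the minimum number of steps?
7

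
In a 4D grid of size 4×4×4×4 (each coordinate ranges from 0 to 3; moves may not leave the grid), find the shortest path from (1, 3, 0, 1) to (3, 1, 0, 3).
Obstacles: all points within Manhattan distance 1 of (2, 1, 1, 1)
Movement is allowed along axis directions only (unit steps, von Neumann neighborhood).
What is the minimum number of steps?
6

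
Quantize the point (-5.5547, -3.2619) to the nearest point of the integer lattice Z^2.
(-6, -3)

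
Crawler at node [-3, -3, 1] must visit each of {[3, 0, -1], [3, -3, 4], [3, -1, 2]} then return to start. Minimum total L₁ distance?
28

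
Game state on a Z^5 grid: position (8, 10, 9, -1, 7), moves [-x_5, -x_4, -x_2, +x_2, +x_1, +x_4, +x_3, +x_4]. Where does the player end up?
(9, 10, 10, 0, 6)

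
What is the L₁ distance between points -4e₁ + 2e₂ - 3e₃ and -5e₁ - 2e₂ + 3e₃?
11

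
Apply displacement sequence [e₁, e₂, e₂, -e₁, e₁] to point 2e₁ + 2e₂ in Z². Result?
(3, 4)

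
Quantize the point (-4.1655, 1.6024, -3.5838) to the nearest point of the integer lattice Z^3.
(-4, 2, -4)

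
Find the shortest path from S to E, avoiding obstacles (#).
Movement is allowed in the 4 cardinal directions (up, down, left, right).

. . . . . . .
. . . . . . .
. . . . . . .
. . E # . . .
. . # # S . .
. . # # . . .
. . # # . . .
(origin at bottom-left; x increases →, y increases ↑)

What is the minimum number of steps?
5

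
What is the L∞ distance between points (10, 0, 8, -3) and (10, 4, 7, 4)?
7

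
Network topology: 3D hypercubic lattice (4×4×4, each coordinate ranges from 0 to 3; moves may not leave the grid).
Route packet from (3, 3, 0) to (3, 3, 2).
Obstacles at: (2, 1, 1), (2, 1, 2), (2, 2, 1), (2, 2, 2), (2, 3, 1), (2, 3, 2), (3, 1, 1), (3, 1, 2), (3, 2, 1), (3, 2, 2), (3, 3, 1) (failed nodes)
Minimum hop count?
8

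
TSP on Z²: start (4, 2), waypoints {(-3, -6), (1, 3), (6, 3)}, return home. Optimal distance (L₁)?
36
(one optimal route: (4, 2) → (-3, -6) → (1, 3) → (6, 3) → (4, 2))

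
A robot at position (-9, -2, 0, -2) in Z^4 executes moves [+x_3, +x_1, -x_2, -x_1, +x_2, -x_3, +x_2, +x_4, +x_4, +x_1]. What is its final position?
(-8, -1, 0, 0)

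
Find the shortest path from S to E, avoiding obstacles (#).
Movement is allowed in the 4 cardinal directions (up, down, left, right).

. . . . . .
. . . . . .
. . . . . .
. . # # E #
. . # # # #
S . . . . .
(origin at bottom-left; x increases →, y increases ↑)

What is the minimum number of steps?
8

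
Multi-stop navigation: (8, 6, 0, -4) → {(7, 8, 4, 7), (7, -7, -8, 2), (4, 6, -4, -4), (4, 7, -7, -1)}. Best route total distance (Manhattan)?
68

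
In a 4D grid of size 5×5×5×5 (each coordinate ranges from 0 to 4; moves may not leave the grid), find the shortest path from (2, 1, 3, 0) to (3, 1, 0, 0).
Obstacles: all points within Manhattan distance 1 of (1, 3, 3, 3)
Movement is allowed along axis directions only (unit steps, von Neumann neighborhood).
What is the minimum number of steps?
4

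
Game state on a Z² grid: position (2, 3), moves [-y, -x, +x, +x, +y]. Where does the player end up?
(3, 3)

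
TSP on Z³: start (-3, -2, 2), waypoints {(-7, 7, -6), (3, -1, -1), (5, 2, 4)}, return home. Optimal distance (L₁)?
68
(one optimal route: (-3, -2, 2) → (-7, 7, -6) → (3, -1, -1) → (5, 2, 4) → (-3, -2, 2))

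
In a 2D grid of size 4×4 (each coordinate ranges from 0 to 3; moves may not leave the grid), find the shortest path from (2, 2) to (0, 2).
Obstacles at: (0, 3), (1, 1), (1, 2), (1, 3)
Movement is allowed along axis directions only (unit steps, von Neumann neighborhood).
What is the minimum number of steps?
6
(one shortest path: (2, 2) → (2, 1) → (2, 0) → (1, 0) → (0, 0) → (0, 1) → (0, 2))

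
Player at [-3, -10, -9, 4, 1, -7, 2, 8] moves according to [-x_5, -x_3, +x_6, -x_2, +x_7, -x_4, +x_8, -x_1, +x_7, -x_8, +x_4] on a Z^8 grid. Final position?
(-4, -11, -10, 4, 0, -6, 4, 8)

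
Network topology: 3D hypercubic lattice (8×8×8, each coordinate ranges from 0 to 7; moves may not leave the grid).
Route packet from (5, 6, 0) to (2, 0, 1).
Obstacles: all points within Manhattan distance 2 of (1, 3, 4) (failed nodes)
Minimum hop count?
10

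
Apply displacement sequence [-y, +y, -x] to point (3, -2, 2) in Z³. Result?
(2, -2, 2)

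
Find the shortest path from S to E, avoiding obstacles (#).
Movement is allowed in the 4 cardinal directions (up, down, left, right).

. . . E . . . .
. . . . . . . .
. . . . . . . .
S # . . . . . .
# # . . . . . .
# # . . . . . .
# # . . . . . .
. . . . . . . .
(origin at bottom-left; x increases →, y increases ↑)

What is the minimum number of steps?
6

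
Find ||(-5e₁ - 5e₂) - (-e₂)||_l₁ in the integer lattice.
9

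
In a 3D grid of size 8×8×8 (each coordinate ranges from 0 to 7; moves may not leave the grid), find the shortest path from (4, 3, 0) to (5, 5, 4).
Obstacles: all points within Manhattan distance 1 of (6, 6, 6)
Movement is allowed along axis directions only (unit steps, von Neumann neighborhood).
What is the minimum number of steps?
7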